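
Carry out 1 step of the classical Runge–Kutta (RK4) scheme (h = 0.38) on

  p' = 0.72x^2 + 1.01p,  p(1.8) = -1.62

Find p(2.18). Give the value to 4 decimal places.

RK4: k1 = f(x_n, p_n); k2 = f(x_n + h/2, p_n + (h/2)·k1); k3 = f(x_n + h/2, p_n + (h/2)·k2); k4 = f(x_n + h, p_n + h·k3); p_{n+1} = p_n + (h/6)·(k1 + 2k2 + 2k3 + k4).
x=1.800000, p=-1.620000:
  k1 = f(1.800000, -1.620000) = 0.696600
  k2 = f(1.990000, -1.487646) = 1.348750
  k3 = f(1.990000, -1.363738) = 1.473897
  k4 = f(2.180000, -1.059919) = 2.351210
  p ← -1.620000 + (0.38/6)·(k1 + 2k2 + 2k3 + k4) = -1.069437
p(2.18) ≈ -1.0694

-1.0694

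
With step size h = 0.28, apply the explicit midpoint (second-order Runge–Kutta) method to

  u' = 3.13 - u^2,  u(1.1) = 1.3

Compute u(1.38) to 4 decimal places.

Midpoint: k1 = f(x_n, u_n); k2 = f(x_n + h/2, u_n + (h/2)·k1); u_{n+1} = u_n + h·k2.
x=1.100000, u=1.300000:
  k1 = f(1.100000, 1.300000) = 1.440000
  k2 = f(1.240000, 1.501600) = 0.875197
  u ← 1.300000 + 0.28·0.875197 = 1.545055
u(1.38) ≈ 1.5451

1.5451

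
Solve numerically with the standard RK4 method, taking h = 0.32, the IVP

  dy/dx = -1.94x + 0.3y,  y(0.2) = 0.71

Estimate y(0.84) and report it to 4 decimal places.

0.1625

RK4: k1 = f(x_n, y_n); k2 = f(x_n + h/2, y_n + (h/2)·k1); k3 = f(x_n + h/2, y_n + (h/2)·k2); k4 = f(x_n + h, y_n + h·k3); y_{n+1} = y_n + (h/6)·(k1 + 2k2 + 2k3 + k4).
x=0.200000, y=0.710000:
  k1 = f(0.200000, 0.710000) = -0.175000
  k2 = f(0.360000, 0.682000) = -0.493800
  k3 = f(0.360000, 0.630992) = -0.509102
  k4 = f(0.520000, 0.547087) = -0.844674
  y ← 0.710000 + (0.32/6)·(k1 + 2k2 + 2k3 + k4) = 0.548641
x=0.520000, y=0.548641:
  k1 = f(0.520000, 0.548641) = -0.844208
  k2 = f(0.680000, 0.413568) = -1.195130
  k3 = f(0.680000, 0.357420) = -1.211974
  k4 = f(0.840000, 0.160809) = -1.581357
  y ← 0.548641 + (0.32/6)·(k1 + 2k2 + 2k3 + k4) = 0.162520
y(0.84) ≈ 0.1625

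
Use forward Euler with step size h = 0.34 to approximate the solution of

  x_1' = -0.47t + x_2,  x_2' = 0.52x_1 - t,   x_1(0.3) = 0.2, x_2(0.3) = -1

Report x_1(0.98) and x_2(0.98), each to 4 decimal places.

Euler on (x_1,x_2): x_1_{n+1} = x_1_n + h·x_1', x_2_{n+1} = x_2_n + h·x_2'.
0.300000: (0.200000, -1.000000); f=(-1.141000, -0.196000) → (-0.187940, -1.066640)
0.640000: (-0.187940, -1.066640); f=(-1.367440, -0.737729) → (-0.652870, -1.317468)
(x_1(0.98), x_2(0.98)) ≈ (-0.6529, -1.3175)

-0.6529, -1.3175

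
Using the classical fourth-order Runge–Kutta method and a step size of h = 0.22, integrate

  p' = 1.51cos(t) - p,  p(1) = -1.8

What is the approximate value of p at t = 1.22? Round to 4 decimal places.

-1.3133

RK4: k1 = f(t_n, p_n); k2 = f(t_n + h/2, p_n + (h/2)·k1); k3 = f(t_n + h/2, p_n + (h/2)·k2); k4 = f(t_n + h, p_n + h·k3); p_{n+1} = p_n + (h/6)·(k1 + 2k2 + 2k3 + k4).
t=1.000000, p=-1.800000:
  k1 = f(1.000000, -1.800000) = 2.615856
  k2 = f(1.110000, -1.512256) = 2.183695
  k3 = f(1.110000, -1.559794) = 2.231232
  k4 = f(1.220000, -1.309129) = 1.828034
  p ← -1.800000 + (0.22/6)·(k1 + 2k2 + 2k3 + k4) = -1.313296
p(1.22) ≈ -1.3133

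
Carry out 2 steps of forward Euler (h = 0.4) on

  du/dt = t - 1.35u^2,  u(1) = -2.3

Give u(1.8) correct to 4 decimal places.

-16.4142

Euler: u_{n+1} = u_n + h·f(t_n, u_n).
t=1.000000, u=-2.300000: f=-6.141500 → u ← -2.300000 + 0.4·(-6.141500) = -4.756600
t=1.400000, u=-4.756600: f=-29.144079 → u ← -4.756600 + 0.4·(-29.144079) = -16.414232
u(1.8) ≈ -16.4142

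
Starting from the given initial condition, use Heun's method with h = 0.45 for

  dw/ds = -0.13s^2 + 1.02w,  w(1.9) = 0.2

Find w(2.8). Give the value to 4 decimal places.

-0.4693

Heun: k1 = f(s_n, w_n); k2 = f(s_n + h, w_n + h·k1); w_{n+1} = w_n + (h/2)·(k1 + k2).
s=1.900000, w=0.200000:
  k1 = f(1.900000, 0.200000) = -0.265300
  k2 = f(2.350000, 0.080615) = -0.635698
  w ← 0.200000 + (0.45/2)·(-0.265300 + (-0.635698)) = -0.002724
s=2.350000, w=-0.002724:
  k1 = f(2.350000, -0.002724) = -0.720704
  k2 = f(2.800000, -0.327041) = -1.352782
  w ← -0.002724 + (0.45/2)·(-0.720704 + (-1.352782)) = -0.469259
w(2.8) ≈ -0.4693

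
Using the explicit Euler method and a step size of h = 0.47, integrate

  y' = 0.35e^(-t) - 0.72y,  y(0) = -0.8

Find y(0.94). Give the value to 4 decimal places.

-0.1385

Euler: y_{n+1} = y_n + h·f(t_n, y_n).
t=0.000000, y=-0.800000: f=0.926000 → y ← -0.800000 + 0.47·0.926000 = -0.364780
t=0.470000, y=-0.364780: f=0.481392 → y ← -0.364780 + 0.47·0.481392 = -0.138526
y(0.94) ≈ -0.1385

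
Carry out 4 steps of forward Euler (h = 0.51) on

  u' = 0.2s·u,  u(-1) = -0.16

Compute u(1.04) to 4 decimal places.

-0.1442

Euler: u_{n+1} = u_n + h·f(s_n, u_n).
s=-1.000000, u=-0.160000: f=0.032000 → u ← -0.160000 + 0.51·0.032000 = -0.143680
s=-0.490000, u=-0.143680: f=0.014081 → u ← -0.143680 + 0.51·0.014081 = -0.136499
s=0.020000, u=-0.136499: f=-0.000546 → u ← -0.136499 + 0.51·(-0.000546) = -0.136777
s=0.530000, u=-0.136777: f=-0.014498 → u ← -0.136777 + 0.51·(-0.014498) = -0.144172
u(1.04) ≈ -0.1442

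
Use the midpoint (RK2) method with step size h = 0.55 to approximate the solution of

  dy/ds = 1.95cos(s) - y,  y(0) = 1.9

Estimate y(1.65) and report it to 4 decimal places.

1.0407

Midpoint: k1 = f(s_n, y_n); k2 = f(s_n + h/2, y_n + (h/2)·k1); y_{n+1} = y_n + h·k2.
s=0.000000, y=1.900000:
  k1 = f(0.000000, 1.900000) = 0.050000
  k2 = f(0.275000, 1.913750) = -0.037021
  y ← 1.900000 + 0.55·(-0.037021) = 1.879639
s=0.550000, y=1.879639:
  k1 = f(0.550000, 1.879639) = -0.217216
  k2 = f(0.825000, 1.819904) = -0.496718
  y ← 1.879639 + 0.55·(-0.496718) = 1.606444
s=1.100000, y=1.606444:
  k1 = f(1.100000, 1.606444) = -0.721931
  k2 = f(1.375000, 1.407912) = -1.028544
  y ← 1.606444 + 0.55·(-1.028544) = 1.040744
y(1.65) ≈ 1.0407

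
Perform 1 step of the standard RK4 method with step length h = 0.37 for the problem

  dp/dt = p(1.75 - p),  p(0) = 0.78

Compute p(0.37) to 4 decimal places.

RK4: k1 = f(t_n, p_n); k2 = f(t_n + h/2, p_n + (h/2)·k1); k3 = f(t_n + h/2, p_n + (h/2)·k2); k4 = f(t_n + h, p_n + h·k3); p_{n+1} = p_n + (h/6)·(k1 + 2k2 + 2k3 + k4).
t=0.000000, p=0.780000:
  k1 = f(0.000000, 0.780000) = 0.756600
  k2 = f(0.185000, 0.919971) = 0.763603
  k3 = f(0.185000, 0.921266) = 0.763484
  k4 = f(0.370000, 1.062489) = 0.730473
  p ← 0.780000 + (0.37/6)·(k1 + 2k2 + 2k3 + k4) = 1.060044
p(0.37) ≈ 1.0600

1.0600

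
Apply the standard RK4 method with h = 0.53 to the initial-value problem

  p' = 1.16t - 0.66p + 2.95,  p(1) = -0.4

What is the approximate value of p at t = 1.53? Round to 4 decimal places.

RK4: k1 = f(t_n, p_n); k2 = f(t_n + h/2, p_n + (h/2)·k1); k3 = f(t_n + h/2, p_n + (h/2)·k2); k4 = f(t_n + h, p_n + h·k3); p_{n+1} = p_n + (h/6)·(k1 + 2k2 + 2k3 + k4).
t=1.000000, p=-0.400000:
  k1 = f(1.000000, -0.400000) = 4.374000
  k2 = f(1.265000, 0.759110) = 3.916387
  k3 = f(1.265000, 0.637843) = 3.996424
  k4 = f(1.530000, 1.718105) = 3.590851
  p ← -0.400000 + (0.53/6)·(k1 + 2k2 + 2k3 + k4) = 1.701492
p(1.53) ≈ 1.7015

1.7015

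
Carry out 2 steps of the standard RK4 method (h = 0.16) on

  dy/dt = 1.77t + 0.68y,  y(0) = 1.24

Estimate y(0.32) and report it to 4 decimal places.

1.6390

RK4: k1 = f(t_n, y_n); k2 = f(t_n + h/2, y_n + (h/2)·k1); k3 = f(t_n + h/2, y_n + (h/2)·k2); k4 = f(t_n + h, y_n + h·k3); y_{n+1} = y_n + (h/6)·(k1 + 2k2 + 2k3 + k4).
t=0.000000, y=1.240000:
  k1 = f(0.000000, 1.240000) = 0.843200
  k2 = f(0.080000, 1.307456) = 1.030670
  k3 = f(0.080000, 1.322454) = 1.040868
  k4 = f(0.160000, 1.406539) = 1.239646
  y ← 1.240000 + (0.16/6)·(k1 + 2k2 + 2k3 + k4) = 1.406025
t=0.160000, y=1.406025:
  k1 = f(0.160000, 1.406025) = 1.239297
  k2 = f(0.240000, 1.505168) = 1.448314
  k3 = f(0.240000, 1.521890) = 1.459685
  k4 = f(0.320000, 1.639574) = 1.681310
  y ← 1.406025 + (0.16/6)·(k1 + 2k2 + 2k3 + k4) = 1.639001
y(0.32) ≈ 1.6390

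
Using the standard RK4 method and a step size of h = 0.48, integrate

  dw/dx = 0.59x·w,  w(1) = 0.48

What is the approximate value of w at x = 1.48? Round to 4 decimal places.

RK4: k1 = f(x_n, w_n); k2 = f(x_n + h/2, w_n + (h/2)·k1); k3 = f(x_n + h/2, w_n + (h/2)·k2); k4 = f(x_n + h, w_n + h·k3); w_{n+1} = w_n + (h/6)·(k1 + 2k2 + 2k3 + k4).
x=1.000000, w=0.480000:
  k1 = f(1.000000, 0.480000) = 0.283200
  k2 = f(1.240000, 0.547968) = 0.400893
  k3 = f(1.240000, 0.576214) = 0.421558
  k4 = f(1.480000, 0.682348) = 0.595826
  w ← 0.480000 + (0.48/6)·(k1 + 2k2 + 2k3 + k4) = 0.681914
w(1.48) ≈ 0.6819

0.6819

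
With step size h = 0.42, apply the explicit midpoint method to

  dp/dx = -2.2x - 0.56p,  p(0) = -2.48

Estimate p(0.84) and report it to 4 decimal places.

Midpoint: k1 = f(x_n, p_n); k2 = f(x_n + h/2, p_n + (h/2)·k1); p_{n+1} = p_n + h·k2.
x=0.000000, p=-2.480000:
  k1 = f(0.000000, -2.480000) = 1.388800
  k2 = f(0.210000, -2.188352) = 0.763477
  p ← -2.480000 + 0.42·0.763477 = -2.159340
x=0.420000, p=-2.159340:
  k1 = f(0.420000, -2.159340) = 0.285230
  k2 = f(0.630000, -2.099441) = -0.210313
  p ← -2.159340 + 0.42·(-0.210313) = -2.247671
p(0.84) ≈ -2.2477

-2.2477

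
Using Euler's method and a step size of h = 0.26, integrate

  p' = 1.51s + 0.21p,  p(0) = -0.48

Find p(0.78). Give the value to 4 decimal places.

Euler: p_{n+1} = p_n + h·f(s_n, p_n).
s=0.000000, p=-0.480000: f=-0.100800 → p ← -0.480000 + 0.26·(-0.100800) = -0.506208
s=0.260000, p=-0.506208: f=0.286296 → p ← -0.506208 + 0.26·0.286296 = -0.431771
s=0.520000, p=-0.431771: f=0.694528 → p ← -0.431771 + 0.26·0.694528 = -0.251194
p(0.78) ≈ -0.2512

-0.2512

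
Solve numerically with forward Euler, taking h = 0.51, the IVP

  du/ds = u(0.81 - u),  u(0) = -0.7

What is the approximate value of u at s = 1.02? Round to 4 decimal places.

-2.5339

Euler: u_{n+1} = u_n + h·f(s_n, u_n).
s=0.000000, u=-0.700000: f=-1.057000 → u ← -0.700000 + 0.51·(-1.057000) = -1.239070
s=0.510000, u=-1.239070: f=-2.538941 → u ← -1.239070 + 0.51·(-2.538941) = -2.533930
u(1.02) ≈ -2.5339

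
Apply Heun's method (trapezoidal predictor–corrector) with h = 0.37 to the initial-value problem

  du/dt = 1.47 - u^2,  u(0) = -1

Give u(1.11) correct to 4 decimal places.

Heun: k1 = f(t_n, u_n); k2 = f(t_n + h, u_n + h·k1); u_{n+1} = u_n + (h/2)·(k1 + k2).
t=0.000000, u=-1.000000:
  k1 = f(0.000000, -1.000000) = 0.470000
  k2 = f(0.370000, -0.826100) = 0.787559
  u ← -1.000000 + (0.37/2)·(0.470000 + 0.787559) = -0.767352
t=0.370000, u=-0.767352:
  k1 = f(0.370000, -0.767352) = 0.881171
  k2 = f(0.740000, -0.441318) = 1.275238
  u ← -0.767352 + (0.37/2)·(0.881171 + 1.275238) = -0.368416
t=0.740000, u=-0.368416:
  k1 = f(0.740000, -0.368416) = 1.334270
  k2 = f(1.110000, 0.125264) = 1.454309
  u ← -0.368416 + (0.37/2)·(1.334270 + 1.454309) = 0.147471
u(1.11) ≈ 0.1475

0.1475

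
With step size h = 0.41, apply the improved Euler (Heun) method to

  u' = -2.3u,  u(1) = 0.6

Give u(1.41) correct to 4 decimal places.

0.3010

Heun: k1 = f(x_n, u_n); k2 = f(x_n + h, u_n + h·k1); u_{n+1} = u_n + (h/2)·(k1 + k2).
x=1.000000, u=0.600000:
  k1 = f(1.000000, 0.600000) = -1.380000
  k2 = f(1.410000, 0.034200) = -0.078660
  u ← 0.600000 + (0.41/2)·(-1.380000 + (-0.078660)) = 0.300975
u(1.41) ≈ 0.3010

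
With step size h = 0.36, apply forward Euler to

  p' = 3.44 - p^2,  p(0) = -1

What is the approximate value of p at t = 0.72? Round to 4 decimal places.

1.1115

Euler: p_{n+1} = p_n + h·f(t_n, p_n).
t=0.000000, p=-1.000000: f=2.440000 → p ← -1.000000 + 0.36·2.440000 = -0.121600
t=0.360000, p=-0.121600: f=3.425213 → p ← -0.121600 + 0.36·3.425213 = 1.111477
p(0.72) ≈ 1.1115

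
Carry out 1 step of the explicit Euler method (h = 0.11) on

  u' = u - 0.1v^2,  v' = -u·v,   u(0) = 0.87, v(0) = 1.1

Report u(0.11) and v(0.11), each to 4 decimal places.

0.9524, 0.9947

Euler on (u,v): u_{n+1} = u_n + h·u', v_{n+1} = v_n + h·v'.
0.000000: (0.870000, 1.100000); f=(0.749000, -0.957000) → (0.952390, 0.994730)
(u(0.11), v(0.11)) ≈ (0.9524, 0.9947)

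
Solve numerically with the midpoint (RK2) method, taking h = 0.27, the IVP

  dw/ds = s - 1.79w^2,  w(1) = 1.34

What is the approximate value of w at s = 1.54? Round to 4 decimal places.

Midpoint: k1 = f(s_n, w_n); k2 = f(s_n + h/2, w_n + (h/2)·k1); w_{n+1} = w_n + h·k2.
s=1.000000, w=1.340000:
  k1 = f(1.000000, 1.340000) = -2.214124
  k2 = f(1.135000, 1.041093) = -0.805137
  w ← 1.340000 + 0.27·(-0.805137) = 1.122613
s=1.270000, w=1.122613:
  k1 = f(1.270000, 1.122613) = -0.985866
  k2 = f(1.405000, 0.989521) = -0.347683
  w ← 1.122613 + 0.27·(-0.347683) = 1.028739
w(1.54) ≈ 1.0287

1.0287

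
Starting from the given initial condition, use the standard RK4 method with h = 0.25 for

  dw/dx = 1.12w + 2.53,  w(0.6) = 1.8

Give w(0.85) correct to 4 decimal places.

3.1115

RK4: k1 = f(x_n, w_n); k2 = f(x_n + h/2, w_n + (h/2)·k1); k3 = f(x_n + h/2, w_n + (h/2)·k2); k4 = f(x_n + h, w_n + h·k3); w_{n+1} = w_n + (h/6)·(k1 + 2k2 + 2k3 + k4).
x=0.600000, w=1.800000:
  k1 = f(0.600000, 1.800000) = 4.546000
  k2 = f(0.725000, 2.368250) = 5.182440
  k3 = f(0.725000, 2.447805) = 5.271542
  k4 = f(0.850000, 3.117885) = 6.022032
  w ← 1.800000 + (0.25/6)·(k1 + 2k2 + 2k3 + k4) = 3.111500
w(0.85) ≈ 3.1115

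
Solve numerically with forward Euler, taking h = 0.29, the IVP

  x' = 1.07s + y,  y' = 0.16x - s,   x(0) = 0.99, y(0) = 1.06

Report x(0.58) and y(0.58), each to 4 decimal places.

Euler on (x,y): x_{n+1} = x_n + h·x', y_{n+1} = y_n + h·y'.
0.000000: (0.990000, 1.060000); f=(1.060000, 0.158400) → (1.297400, 1.105936)
0.290000: (1.297400, 1.105936); f=(1.416236, -0.082416) → (1.708108, 1.082035)
(x(0.58), y(0.58)) ≈ (1.7081, 1.0820)

1.7081, 1.0820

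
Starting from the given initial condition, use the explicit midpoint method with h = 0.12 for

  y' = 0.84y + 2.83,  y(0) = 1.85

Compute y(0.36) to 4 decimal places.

3.6895

Midpoint: k1 = f(t_n, y_n); k2 = f(t_n + h/2, y_n + (h/2)·k1); y_{n+1} = y_n + h·k2.
t=0.000000, y=1.850000:
  k1 = f(0.000000, 1.850000) = 4.384000
  k2 = f(0.060000, 2.113040) = 4.604954
  y ← 1.850000 + 0.12·4.604954 = 2.402594
t=0.120000, y=2.402594:
  k1 = f(0.120000, 2.402594) = 4.848179
  k2 = f(0.180000, 2.693485) = 5.092528
  y ← 2.402594 + 0.12·5.092528 = 3.013698
t=0.240000, y=3.013698:
  k1 = f(0.240000, 3.013698) = 5.361506
  k2 = f(0.300000, 3.335388) = 5.631726
  y ← 3.013698 + 0.12·5.631726 = 3.689505
y(0.36) ≈ 3.6895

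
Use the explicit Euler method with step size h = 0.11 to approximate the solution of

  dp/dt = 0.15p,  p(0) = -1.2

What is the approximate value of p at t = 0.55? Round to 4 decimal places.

-1.3023

Euler: p_{n+1} = p_n + h·f(t_n, p_n).
t=0.000000, p=-1.200000: f=-0.180000 → p ← -1.200000 + 0.11·(-0.180000) = -1.219800
t=0.110000, p=-1.219800: f=-0.182970 → p ← -1.219800 + 0.11·(-0.182970) = -1.239927
t=0.220000, p=-1.239927: f=-0.185989 → p ← -1.239927 + 0.11·(-0.185989) = -1.260385
t=0.330000, p=-1.260385: f=-0.189058 → p ← -1.260385 + 0.11·(-0.189058) = -1.281182
t=0.440000, p=-1.281182: f=-0.192177 → p ← -1.281182 + 0.11·(-0.192177) = -1.302321
p(0.55) ≈ -1.3023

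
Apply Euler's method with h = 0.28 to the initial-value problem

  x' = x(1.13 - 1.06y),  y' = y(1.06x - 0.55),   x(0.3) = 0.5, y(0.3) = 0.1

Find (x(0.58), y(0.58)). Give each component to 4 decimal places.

Euler on (x,y): x_{n+1} = x_n + h·x', y_{n+1} = y_n + h·y'.
0.300000: (0.500000, 0.100000); f=(0.512000, -0.002000) → (0.643360, 0.099440)
(x(0.58), y(0.58)) ≈ (0.6434, 0.0994)

0.6434, 0.0994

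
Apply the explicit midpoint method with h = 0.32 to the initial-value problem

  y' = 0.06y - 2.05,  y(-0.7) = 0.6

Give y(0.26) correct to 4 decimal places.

Midpoint: k1 = f(t_n, y_n); k2 = f(t_n + h/2, y_n + (h/2)·k1); y_{n+1} = y_n + h·k2.
t=-0.700000, y=0.600000:
  k1 = f(-0.700000, 0.600000) = -2.014000
  k2 = f(-0.540000, 0.277760) = -2.033334
  y ← 0.600000 + 0.32·(-2.033334) = -0.050667
t=-0.380000, y=-0.050667:
  k1 = f(-0.380000, -0.050667) = -2.053040
  k2 = f(-0.220000, -0.379153) = -2.072749
  y ← -0.050667 + 0.32·(-2.072749) = -0.713947
t=-0.060000, y=-0.713947:
  k1 = f(-0.060000, -0.713947) = -2.092837
  k2 = f(0.100000, -1.048801) = -2.112928
  y ← -0.713947 + 0.32·(-2.112928) = -1.390084
y(0.26) ≈ -1.3901

-1.3901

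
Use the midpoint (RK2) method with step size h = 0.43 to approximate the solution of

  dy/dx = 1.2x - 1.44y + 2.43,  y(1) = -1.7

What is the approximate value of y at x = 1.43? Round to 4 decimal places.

Midpoint: k1 = f(x_n, y_n); k2 = f(x_n + h/2, y_n + (h/2)·k1); y_{n+1} = y_n + h·k2.
x=1.000000, y=-1.700000:
  k1 = f(1.000000, -1.700000) = 6.078000
  k2 = f(1.215000, -0.393230) = 4.454251
  y ← -1.700000 + 0.43·4.454251 = 0.215328
y(1.43) ≈ 0.2153

0.2153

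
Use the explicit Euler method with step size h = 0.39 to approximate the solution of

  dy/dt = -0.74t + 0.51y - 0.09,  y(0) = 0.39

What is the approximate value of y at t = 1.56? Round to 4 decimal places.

-0.1517

Euler: y_{n+1} = y_n + h·f(t_n, y_n).
t=0.000000, y=0.390000: f=0.108900 → y ← 0.390000 + 0.39·0.108900 = 0.432471
t=0.390000, y=0.432471: f=-0.158040 → y ← 0.432471 + 0.39·(-0.158040) = 0.370835
t=0.780000, y=0.370835: f=-0.478074 → y ← 0.370835 + 0.39·(-0.478074) = 0.184387
t=1.170000, y=0.184387: f=-0.861763 → y ← 0.184387 + 0.39·(-0.861763) = -0.151701
y(1.56) ≈ -0.1517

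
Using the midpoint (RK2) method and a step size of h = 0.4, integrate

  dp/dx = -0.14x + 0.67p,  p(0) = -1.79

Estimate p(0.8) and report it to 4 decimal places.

Midpoint: k1 = f(x_n, p_n); k2 = f(x_n + h/2, p_n + (h/2)·k1); p_{n+1} = p_n + h·k2.
x=0.000000, p=-1.790000:
  k1 = f(0.000000, -1.790000) = -1.199300
  k2 = f(0.200000, -2.029860) = -1.388006
  p ← -1.790000 + 0.4·(-1.388006) = -2.345202
x=0.400000, p=-2.345202:
  k1 = f(0.400000, -2.345202) = -1.627286
  k2 = f(0.600000, -2.670660) = -1.873342
  p ← -2.345202 + 0.4·(-1.873342) = -3.094539
p(0.8) ≈ -3.0945

-3.0945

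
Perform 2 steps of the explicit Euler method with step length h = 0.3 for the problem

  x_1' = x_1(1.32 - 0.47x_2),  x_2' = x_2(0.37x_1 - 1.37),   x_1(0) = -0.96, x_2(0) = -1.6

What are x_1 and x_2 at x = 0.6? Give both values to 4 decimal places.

-2.3426, -0.3213

Euler on (x_1,x_2): x_1_{n+1} = x_1_n + h·x_1', x_2_{n+1} = x_2_n + h·x_2'.
0.000000: (-0.960000, -1.600000); f=(-1.989120, 2.760320) → (-1.556736, -0.771904)
0.300000: (-1.556736, -0.771904); f=(-2.619667, 1.502119) → (-2.342636, -0.321268)
(x_1(0.6), x_2(0.6)) ≈ (-2.3426, -0.3213)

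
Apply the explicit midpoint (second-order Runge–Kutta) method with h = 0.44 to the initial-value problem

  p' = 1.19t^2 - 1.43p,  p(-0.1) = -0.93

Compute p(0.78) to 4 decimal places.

-0.1523

Midpoint: k1 = f(t_n, p_n); k2 = f(t_n + h/2, p_n + (h/2)·k1); p_{n+1} = p_n + h·k2.
t=-0.100000, p=-0.930000:
  k1 = f(-0.100000, -0.930000) = 1.341800
  k2 = f(0.120000, -0.634804) = 0.924906
  p ← -0.930000 + 0.44·0.924906 = -0.523041
t=0.340000, p=-0.523041:
  k1 = f(0.340000, -0.523041) = 0.885513
  k2 = f(0.560000, -0.328229) = 0.842551
  p ← -0.523041 + 0.44·0.842551 = -0.152319
p(0.78) ≈ -0.1523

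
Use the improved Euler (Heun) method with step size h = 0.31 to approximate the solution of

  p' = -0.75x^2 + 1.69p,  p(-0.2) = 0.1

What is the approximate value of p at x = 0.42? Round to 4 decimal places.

0.2392

Heun: k1 = f(x_n, p_n); k2 = f(x_n + h, p_n + h·k1); p_{n+1} = p_n + (h/2)·(k1 + k2).
x=-0.200000, p=0.100000:
  k1 = f(-0.200000, 0.100000) = 0.139000
  k2 = f(0.110000, 0.143090) = 0.232747
  p ← 0.100000 + (0.31/2)·(0.139000 + 0.232747) = 0.157621
x=0.110000, p=0.157621:
  k1 = f(0.110000, 0.157621) = 0.257304
  k2 = f(0.420000, 0.237385) = 0.268881
  p ← 0.157621 + (0.31/2)·(0.257304 + 0.268881) = 0.239179
p(0.42) ≈ 0.2392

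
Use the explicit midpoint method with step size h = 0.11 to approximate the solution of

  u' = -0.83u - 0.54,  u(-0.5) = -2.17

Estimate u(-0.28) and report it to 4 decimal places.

-1.9168

Midpoint: k1 = f(s_n, u_n); k2 = f(s_n + h/2, u_n + (h/2)·k1); u_{n+1} = u_n + h·k2.
s=-0.500000, u=-2.170000:
  k1 = f(-0.500000, -2.170000) = 1.261100
  k2 = f(-0.445000, -2.100639) = 1.203531
  u ← -2.170000 + 0.11·1.203531 = -2.037612
s=-0.390000, u=-2.037612:
  k1 = f(-0.390000, -2.037612) = 1.151218
  k2 = f(-0.335000, -1.974295) = 1.098665
  u ← -2.037612 + 0.11·1.098665 = -1.916759
u(-0.28) ≈ -1.9168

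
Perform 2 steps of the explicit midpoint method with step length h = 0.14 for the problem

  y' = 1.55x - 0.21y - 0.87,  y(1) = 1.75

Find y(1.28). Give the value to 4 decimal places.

Midpoint: k1 = f(x_n, y_n); k2 = f(x_n + h/2, y_n + (h/2)·k1); y_{n+1} = y_n + h·k2.
x=1.000000, y=1.750000:
  k1 = f(1.000000, 1.750000) = 0.312500
  k2 = f(1.070000, 1.771875) = 0.416406
  y ← 1.750000 + 0.14·0.416406 = 1.808297
x=1.140000, y=1.808297:
  k1 = f(1.140000, 1.808297) = 0.517258
  k2 = f(1.210000, 1.844505) = 0.618154
  y ← 1.808297 + 0.14·0.618154 = 1.894838
y(1.28) ≈ 1.8948

1.8948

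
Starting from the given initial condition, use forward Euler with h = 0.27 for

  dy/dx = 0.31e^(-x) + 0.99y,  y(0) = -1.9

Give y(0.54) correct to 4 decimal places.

-2.8815

Euler: y_{n+1} = y_n + h·f(x_n, y_n).
x=0.000000, y=-1.900000: f=-1.571000 → y ← -1.900000 + 0.27·(-1.571000) = -2.324170
x=0.270000, y=-2.324170: f=-2.064281 → y ← -2.324170 + 0.27·(-2.064281) = -2.881526
y(0.54) ≈ -2.8815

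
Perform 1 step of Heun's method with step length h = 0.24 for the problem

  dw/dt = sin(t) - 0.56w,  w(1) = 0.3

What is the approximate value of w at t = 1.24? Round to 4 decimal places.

Heun: k1 = f(t_n, w_n); k2 = f(t_n + h, w_n + h·k1); w_{n+1} = w_n + (h/2)·(k1 + k2).
t=1.000000, w=0.300000:
  k1 = f(1.000000, 0.300000) = 0.673471
  k2 = f(1.240000, 0.461633) = 0.687269
  w ← 0.300000 + (0.24/2)·(0.673471 + 0.687269) = 0.463289
w(1.24) ≈ 0.4633

0.4633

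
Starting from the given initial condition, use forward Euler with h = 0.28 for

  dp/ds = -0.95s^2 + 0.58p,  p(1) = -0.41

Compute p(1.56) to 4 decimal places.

-1.2990

Euler: p_{n+1} = p_n + h·f(s_n, p_n).
s=1.000000, p=-0.410000: f=-1.187800 → p ← -0.410000 + 0.28·(-1.187800) = -0.742584
s=1.280000, p=-0.742584: f=-1.987179 → p ← -0.742584 + 0.28·(-1.987179) = -1.298994
p(1.56) ≈ -1.2990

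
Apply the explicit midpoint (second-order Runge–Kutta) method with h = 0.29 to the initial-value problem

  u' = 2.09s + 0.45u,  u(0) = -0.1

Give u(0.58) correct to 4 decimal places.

0.2455

Midpoint: k1 = f(s_n, u_n); k2 = f(s_n + h/2, u_n + (h/2)·k1); u_{n+1} = u_n + h·k2.
s=0.000000, u=-0.100000:
  k1 = f(0.000000, -0.100000) = -0.045000
  k2 = f(0.145000, -0.106525) = 0.255114
  u ← -0.100000 + 0.29·0.255114 = -0.026017
s=0.290000, u=-0.026017:
  k1 = f(0.290000, -0.026017) = 0.594392
  k2 = f(0.435000, 0.060170) = 0.936226
  u ← -0.026017 + 0.29·0.936226 = 0.245489
u(0.58) ≈ 0.2455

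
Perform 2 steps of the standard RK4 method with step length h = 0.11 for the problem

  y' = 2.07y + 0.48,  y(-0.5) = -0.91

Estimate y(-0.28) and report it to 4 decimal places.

RK4: k1 = f(t_n, y_n); k2 = f(t_n + h/2, y_n + (h/2)·k1); k3 = f(t_n + h/2, y_n + (h/2)·k2); k4 = f(t_n + h, y_n + h·k3); y_{n+1} = y_n + (h/6)·(k1 + 2k2 + 2k3 + k4).
t=-0.500000, y=-0.910000:
  k1 = f(-0.500000, -0.910000) = -1.403700
  k2 = f(-0.445000, -0.987204) = -1.563511
  k3 = f(-0.445000, -0.995993) = -1.581706
  k4 = f(-0.390000, -1.083988) = -1.763854
  y ← -0.910000 + (0.11/6)·(k1 + 2k2 + 2k3 + k4) = -1.083396
t=-0.390000, y=-1.083396:
  k1 = f(-0.390000, -1.083396) = -1.762631
  k2 = f(-0.335000, -1.180341) = -1.963306
  k3 = f(-0.335000, -1.191378) = -1.986153
  k4 = f(-0.280000, -1.301873) = -2.214878
  y ← -1.083396 + (0.11/6)·(k1 + 2k2 + 2k3 + k4) = -1.301131
y(-0.28) ≈ -1.3011

-1.3011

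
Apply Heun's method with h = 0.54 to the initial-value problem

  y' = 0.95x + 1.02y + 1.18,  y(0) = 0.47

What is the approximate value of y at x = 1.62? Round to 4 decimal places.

8.9550

Heun: k1 = f(x_n, y_n); k2 = f(x_n + h, y_n + h·k1); y_{n+1} = y_n + (h/2)·(k1 + k2).
x=0.000000, y=0.470000:
  k1 = f(0.000000, 0.470000) = 1.659400
  k2 = f(0.540000, 1.366076) = 3.086398
  y ← 0.470000 + (0.54/2)·(1.659400 + 3.086398) = 1.751365
x=0.540000, y=1.751365:
  k1 = f(0.540000, 1.751365) = 3.479393
  k2 = f(1.080000, 3.630237) = 5.908842
  y ← 1.751365 + (0.54/2)·(3.479393 + 5.908842) = 4.286189
x=1.080000, y=4.286189:
  k1 = f(1.080000, 4.286189) = 6.577912
  k2 = f(1.620000, 7.838261) = 10.714027
  y ← 4.286189 + (0.54/2)·(6.577912 + 10.714027) = 8.955012
y(1.62) ≈ 8.9550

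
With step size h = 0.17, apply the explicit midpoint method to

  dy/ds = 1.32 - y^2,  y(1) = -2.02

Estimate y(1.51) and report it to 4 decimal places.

-8.9504

Midpoint: k1 = f(s_n, y_n); k2 = f(s_n + h/2, y_n + (h/2)·k1); y_{n+1} = y_n + h·k2.
s=1.000000, y=-2.020000:
  k1 = f(1.000000, -2.020000) = -2.760400
  k2 = f(1.085000, -2.254634) = -3.763374
  y ← -2.020000 + 0.17·(-3.763374) = -2.659774
s=1.170000, y=-2.659774:
  k1 = f(1.170000, -2.659774) = -5.754396
  k2 = f(1.255000, -3.148897) = -8.595554
  y ← -2.659774 + 0.17·(-8.595554) = -4.121018
s=1.340000, y=-4.121018:
  k1 = f(1.340000, -4.121018) = -15.662788
  k2 = f(1.425000, -5.452355) = -28.408174
  y ← -4.121018 + 0.17·(-28.408174) = -8.950407
y(1.51) ≈ -8.9504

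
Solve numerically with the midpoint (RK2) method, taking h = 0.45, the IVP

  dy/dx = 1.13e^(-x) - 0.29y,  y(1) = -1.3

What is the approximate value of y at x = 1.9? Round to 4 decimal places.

Midpoint: k1 = f(x_n, y_n); k2 = f(x_n + h/2, y_n + (h/2)·k1); y_{n+1} = y_n + h·k2.
x=1.000000, y=-1.300000:
  k1 = f(1.000000, -1.300000) = 0.792704
  k2 = f(1.225000, -1.121642) = 0.657222
  y ← -1.300000 + 0.45·0.657222 = -1.004250
x=1.450000, y=-1.004250:
  k1 = f(1.450000, -1.004250) = 0.556297
  k2 = f(1.675000, -0.879083) = 0.466592
  y ← -1.004250 + 0.45·0.466592 = -0.794283
y(1.9) ≈ -0.7943

-0.7943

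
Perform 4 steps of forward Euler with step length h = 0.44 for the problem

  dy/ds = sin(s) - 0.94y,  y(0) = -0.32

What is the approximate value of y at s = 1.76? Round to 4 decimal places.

Euler: y_{n+1} = y_n + h·f(s_n, y_n).
s=0.000000, y=-0.320000: f=0.300800 → y ← -0.320000 + 0.44·0.300800 = -0.187648
s=0.440000, y=-0.187648: f=0.602329 → y ← -0.187648 + 0.44·0.602329 = 0.077377
s=0.880000, y=0.077377: f=0.698005 → y ← 0.077377 + 0.44·0.698005 = 0.384499
s=1.320000, y=0.384499: f=0.607286 → y ← 0.384499 + 0.44·0.607286 = 0.651705
y(1.76) ≈ 0.6517

0.6517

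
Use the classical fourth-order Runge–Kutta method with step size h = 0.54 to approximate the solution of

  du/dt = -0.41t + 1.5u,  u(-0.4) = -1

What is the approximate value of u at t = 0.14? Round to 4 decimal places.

-2.1877

RK4: k1 = f(t_n, u_n); k2 = f(t_n + h/2, u_n + (h/2)·k1); k3 = f(t_n + h/2, u_n + (h/2)·k2); k4 = f(t_n + h, u_n + h·k3); u_{n+1} = u_n + (h/6)·(k1 + 2k2 + 2k3 + k4).
t=-0.400000, u=-1.000000:
  k1 = f(-0.400000, -1.000000) = -1.336000
  k2 = f(-0.130000, -1.360720) = -1.987780
  k3 = f(-0.130000, -1.536701) = -2.251751
  k4 = f(0.140000, -2.215945) = -3.381318
  u ← -1.000000 + (0.54/6)·(k1 + 2k2 + 2k3 + k4) = -2.187674
u(0.14) ≈ -2.1877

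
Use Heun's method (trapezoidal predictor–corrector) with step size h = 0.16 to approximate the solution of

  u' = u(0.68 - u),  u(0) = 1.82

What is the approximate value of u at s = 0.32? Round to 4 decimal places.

Heun: k1 = f(s_n, u_n); k2 = f(s_n + h, u_n + h·k1); u_{n+1} = u_n + (h/2)·(k1 + k2).
s=0.000000, u=1.820000:
  k1 = f(0.000000, 1.820000) = -2.074800
  k2 = f(0.160000, 1.488032) = -1.202377
  u ← 1.820000 + (0.16/2)·(-2.074800 + (-1.202377)) = 1.557826
s=0.160000, u=1.557826:
  k1 = f(0.160000, 1.557826) = -1.367500
  k2 = f(0.320000, 1.339026) = -0.882453
  u ← 1.557826 + (0.16/2)·(-1.367500 + (-0.882453)) = 1.377830
u(0.32) ≈ 1.3778

1.3778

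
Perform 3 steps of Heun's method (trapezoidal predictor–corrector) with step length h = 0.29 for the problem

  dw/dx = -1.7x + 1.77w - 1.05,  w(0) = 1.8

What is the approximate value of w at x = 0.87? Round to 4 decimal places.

Heun: k1 = f(x_n, w_n); k2 = f(x_n + h, w_n + h·k1); w_{n+1} = w_n + (h/2)·(k1 + k2).
x=0.000000, w=1.800000:
  k1 = f(0.000000, 1.800000) = 2.136000
  k2 = f(0.290000, 2.419440) = 2.739409
  w ← 1.800000 + (0.29/2)·(2.136000 + 2.739409) = 2.506934
x=0.290000, w=2.506934:
  k1 = f(0.290000, 2.506934) = 2.894274
  k2 = f(0.580000, 3.346274) = 3.886904
  w ← 2.506934 + (0.29/2)·(2.894274 + 3.886904) = 3.490205
x=0.580000, w=3.490205:
  k1 = f(0.580000, 3.490205) = 4.141663
  k2 = f(0.870000, 4.691287) = 5.774579
  w ← 3.490205 + (0.29/2)·(4.141663 + 5.774579) = 4.928060
w(0.87) ≈ 4.9281

4.9281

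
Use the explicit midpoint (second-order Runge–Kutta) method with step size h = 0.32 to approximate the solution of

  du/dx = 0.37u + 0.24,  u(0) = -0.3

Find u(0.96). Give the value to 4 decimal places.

Midpoint: k1 = f(x_n, u_n); k2 = f(x_n + h/2, u_n + (h/2)·k1); u_{n+1} = u_n + h·k2.
x=0.000000, u=-0.300000:
  k1 = f(0.000000, -0.300000) = 0.129000
  k2 = f(0.160000, -0.279360) = 0.136637
  u ← -0.300000 + 0.32·0.136637 = -0.256276
x=0.320000, u=-0.256276:
  k1 = f(0.320000, -0.256276) = 0.145178
  k2 = f(0.480000, -0.233048) = 0.153772
  u ← -0.256276 + 0.32·0.153772 = -0.207069
x=0.640000, u=-0.207069:
  k1 = f(0.640000, -0.207069) = 0.163384
  k2 = f(0.800000, -0.180928) = 0.173057
  u ← -0.207069 + 0.32·0.173057 = -0.151691
u(0.96) ≈ -0.1517

-0.1517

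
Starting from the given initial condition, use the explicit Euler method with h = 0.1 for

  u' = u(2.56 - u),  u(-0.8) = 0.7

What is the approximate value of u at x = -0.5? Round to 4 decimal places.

1.1283

Euler: u_{n+1} = u_n + h·f(x_n, u_n).
x=-0.800000, u=0.700000: f=1.302000 → u ← 0.700000 + 0.1·1.302000 = 0.830200
x=-0.700000, u=0.830200: f=1.436080 → u ← 0.830200 + 0.1·1.436080 = 0.973808
x=-0.600000, u=0.973808: f=1.544646 → u ← 0.973808 + 0.1·1.544646 = 1.128273
u(-0.5) ≈ 1.1283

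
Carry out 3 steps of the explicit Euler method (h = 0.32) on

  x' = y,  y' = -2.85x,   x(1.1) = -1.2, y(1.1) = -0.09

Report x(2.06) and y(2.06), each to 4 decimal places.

-0.2274, 2.9526

Euler on (x,y): x_{n+1} = x_n + h·x', y_{n+1} = y_n + h·y'.
1.100000: (-1.200000, -0.090000); f=(-0.090000, 3.420000) → (-1.228800, 1.004400)
1.420000: (-1.228800, 1.004400); f=(1.004400, 3.502080) → (-0.907392, 2.125066)
1.740000: (-0.907392, 2.125066); f=(2.125066, 2.586067) → (-0.227371, 2.952607)
(x(2.06), y(2.06)) ≈ (-0.2274, 2.9526)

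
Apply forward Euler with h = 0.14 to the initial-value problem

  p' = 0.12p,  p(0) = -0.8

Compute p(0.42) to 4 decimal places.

-0.8410

Euler: p_{n+1} = p_n + h·f(x_n, p_n).
x=0.000000, p=-0.800000: f=-0.096000 → p ← -0.800000 + 0.14·(-0.096000) = -0.813440
x=0.140000, p=-0.813440: f=-0.097613 → p ← -0.813440 + 0.14·(-0.097613) = -0.827106
x=0.280000, p=-0.827106: f=-0.099253 → p ← -0.827106 + 0.14·(-0.099253) = -0.841001
p(0.42) ≈ -0.8410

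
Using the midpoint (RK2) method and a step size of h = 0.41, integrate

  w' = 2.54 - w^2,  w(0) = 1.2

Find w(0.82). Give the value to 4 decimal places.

1.4994

Midpoint: k1 = f(t_n, w_n); k2 = f(t_n + h/2, w_n + (h/2)·k1); w_{n+1} = w_n + h·k2.
t=0.000000, w=1.200000:
  k1 = f(0.000000, 1.200000) = 1.100000
  k2 = f(0.205000, 1.425500) = 0.507950
  w ← 1.200000 + 0.41·0.507950 = 1.408259
t=0.410000, w=1.408259:
  k1 = f(0.410000, 1.408259) = 0.556805
  k2 = f(0.615000, 1.522405) = 0.222284
  w ← 1.408259 + 0.41·0.222284 = 1.499396
w(0.82) ≈ 1.4994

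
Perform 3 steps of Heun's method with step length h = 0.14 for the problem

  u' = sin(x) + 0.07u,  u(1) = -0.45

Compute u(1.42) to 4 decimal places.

Heun: k1 = f(x_n, u_n); k2 = f(x_n + h, u_n + h·k1); u_{n+1} = u_n + (h/2)·(k1 + k2).
x=1.000000, u=-0.450000:
  k1 = f(1.000000, -0.450000) = 0.809971
  k2 = f(1.140000, -0.336604) = 0.885071
  u ← -0.450000 + (0.14/2)·(0.809971 + 0.885071) = -0.331347
x=1.140000, u=-0.331347:
  k1 = f(1.140000, -0.331347) = 0.885439
  k2 = f(1.280000, -0.207386) = 0.943499
  u ← -0.331347 + (0.14/2)·(0.885439 + 0.943499) = -0.203321
x=1.280000, u=-0.203321:
  k1 = f(1.280000, -0.203321) = 0.943783
  k2 = f(1.420000, -0.071192) = 0.983668
  u ← -0.203321 + (0.14/2)·(0.943783 + 0.983668) = -0.068400
u(1.42) ≈ -0.0684

-0.0684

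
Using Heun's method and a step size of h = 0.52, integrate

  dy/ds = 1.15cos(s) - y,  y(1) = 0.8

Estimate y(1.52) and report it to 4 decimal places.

0.5849

Heun: k1 = f(s_n, y_n); k2 = f(s_n + h, y_n + h·k1); y_{n+1} = y_n + (h/2)·(k1 + k2).
s=1.000000, y=0.800000:
  k1 = f(1.000000, 0.800000) = -0.178652
  k2 = f(1.520000, 0.707101) = -0.648710
  y ← 0.800000 + (0.52/2)·(-0.178652 + (-0.648710)) = 0.584886
y(1.52) ≈ 0.5849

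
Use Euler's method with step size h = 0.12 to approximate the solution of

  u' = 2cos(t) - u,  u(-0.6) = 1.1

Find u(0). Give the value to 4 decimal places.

Euler: u_{n+1} = u_n + h·f(t_n, u_n).
t=-0.600000, u=1.100000: f=0.550671 → u ← 1.100000 + 0.12·0.550671 = 1.166081
t=-0.480000, u=1.166081: f=0.607909 → u ← 1.166081 + 0.12·0.607909 = 1.239030
t=-0.360000, u=1.239030: f=0.632764 → u ← 1.239030 + 0.12·0.632764 = 1.314961
t=-0.240000, u=1.314961: f=0.627715 → u ← 1.314961 + 0.12·0.627715 = 1.390287
t=-0.120000, u=1.390287: f=0.595330 → u ← 1.390287 + 0.12·0.595330 = 1.461727
u(0) ≈ 1.4617

1.4617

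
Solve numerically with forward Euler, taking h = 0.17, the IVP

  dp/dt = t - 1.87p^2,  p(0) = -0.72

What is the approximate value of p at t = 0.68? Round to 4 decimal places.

Euler: p_{n+1} = p_n + h·f(t_n, p_n).
t=0.000000, p=-0.720000: f=-0.969408 → p ← -0.720000 + 0.17·(-0.969408) = -0.884799
t=0.170000, p=-0.884799: f=-1.293967 → p ← -0.884799 + 0.17·(-1.293967) = -1.104774
t=0.340000, p=-1.104774: f=-1.942382 → p ← -1.104774 + 0.17·(-1.942382) = -1.434979
t=0.510000, p=-1.434979: f=-3.340636 → p ← -1.434979 + 0.17·(-3.340636) = -2.002887
p(0.68) ≈ -2.0029

-2.0029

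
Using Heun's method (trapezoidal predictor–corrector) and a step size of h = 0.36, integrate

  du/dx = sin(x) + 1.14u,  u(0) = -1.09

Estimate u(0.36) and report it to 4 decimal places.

Heun: k1 = f(x_n, u_n); k2 = f(x_n + h, u_n + h·k1); u_{n+1} = u_n + (h/2)·(k1 + k2).
x=0.000000, u=-1.090000:
  k1 = f(0.000000, -1.090000) = -1.242600
  k2 = f(0.360000, -1.537336) = -1.400289
  u ← -1.090000 + (0.36/2)·(-1.242600 + (-1.400289)) = -1.565720
u(0.36) ≈ -1.5657

-1.5657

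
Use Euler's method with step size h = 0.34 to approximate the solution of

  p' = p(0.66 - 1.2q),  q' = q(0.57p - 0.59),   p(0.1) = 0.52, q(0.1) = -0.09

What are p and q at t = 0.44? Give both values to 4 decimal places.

0.6558, -0.0810

Euler on (p,q): p_{n+1} = p_n + h·p', q_{n+1} = q_n + h·q'.
0.100000: (0.520000, -0.090000); f=(0.399360, 0.026424) → (0.655782, -0.081016)
(p(0.44), q(0.44)) ≈ (0.6558, -0.0810)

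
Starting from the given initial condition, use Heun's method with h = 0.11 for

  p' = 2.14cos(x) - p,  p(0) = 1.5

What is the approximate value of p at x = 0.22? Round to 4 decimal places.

Heun: k1 = f(x_n, p_n); k2 = f(x_n + h, p_n + h·k1); p_{n+1} = p_n + (h/2)·(k1 + k2).
x=0.000000, p=1.500000:
  k1 = f(0.000000, 1.500000) = 0.640000
  k2 = f(0.110000, 1.570400) = 0.556666
  p ← 1.500000 + (0.11/2)·(0.640000 + 0.556666) = 1.565817
x=0.110000, p=1.565817:
  k1 = f(0.110000, 1.565817) = 0.561249
  k2 = f(0.220000, 1.627554) = 0.460866
  p ← 1.565817 + (0.11/2)·(0.561249 + 0.460866) = 1.622033
p(0.22) ≈ 1.6220

1.6220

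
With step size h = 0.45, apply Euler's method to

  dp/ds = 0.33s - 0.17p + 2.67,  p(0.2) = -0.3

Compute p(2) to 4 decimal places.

4.5506

Euler: p_{n+1} = p_n + h·f(s_n, p_n).
s=0.200000, p=-0.300000: f=2.787000 → p ← -0.300000 + 0.45·2.787000 = 0.954150
s=0.650000, p=0.954150: f=2.722294 → p ← 0.954150 + 0.45·2.722294 = 2.179183
s=1.100000, p=2.179183: f=2.662539 → p ← 2.179183 + 0.45·2.662539 = 3.377325
s=1.550000, p=3.377325: f=2.607355 → p ← 3.377325 + 0.45·2.607355 = 4.550635
p(2) ≈ 4.5506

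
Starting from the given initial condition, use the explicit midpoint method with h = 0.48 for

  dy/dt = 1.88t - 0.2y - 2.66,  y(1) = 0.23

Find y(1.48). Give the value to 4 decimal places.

Midpoint: k1 = f(t_n, y_n); k2 = f(t_n + h/2, y_n + (h/2)·k1); y_{n+1} = y_n + h·k2.
t=1.000000, y=0.230000:
  k1 = f(1.000000, 0.230000) = -0.826000
  k2 = f(1.240000, 0.031760) = -0.335152
  y ← 0.230000 + 0.48·(-0.335152) = 0.069127
y(1.48) ≈ 0.0691

0.0691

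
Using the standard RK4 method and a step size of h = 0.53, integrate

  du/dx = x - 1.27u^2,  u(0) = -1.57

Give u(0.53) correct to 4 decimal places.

RK4: k1 = f(x_n, u_n); k2 = f(x_n + h/2, u_n + (h/2)·k1); k3 = f(x_n + h/2, u_n + (h/2)·k2); k4 = f(x_n + h, u_n + h·k3); u_{n+1} = u_n + (h/6)·(k1 + 2k2 + 2k3 + k4).
x=0.000000, u=-1.570000:
  k1 = f(0.000000, -1.570000) = -3.130423
  k2 = f(0.265000, -2.399562) = -7.047531
  k3 = f(0.265000, -3.437596) = -14.742671
  k4 = f(0.530000, -9.383616) = -111.296349
  u ← -1.570000 + (0.53/6)·(k1 + 2k2 + 2k3 + k4) = -15.527301
u(0.53) ≈ -15.5273

-15.5273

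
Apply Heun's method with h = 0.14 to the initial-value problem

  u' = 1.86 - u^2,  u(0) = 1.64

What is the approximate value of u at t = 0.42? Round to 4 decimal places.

Heun: k1 = f(t_n, u_n); k2 = f(t_n + h, u_n + h·k1); u_{n+1} = u_n + (h/2)·(k1 + k2).
t=0.000000, u=1.640000:
  k1 = f(0.000000, 1.640000) = -0.829600
  k2 = f(0.140000, 1.523856) = -0.462137
  u ← 1.640000 + (0.14/2)·(-0.829600 + (-0.462137)) = 1.549578
t=0.140000, u=1.549578:
  k1 = f(0.140000, 1.549578) = -0.541193
  k2 = f(0.280000, 1.473811) = -0.312120
  u ← 1.549578 + (0.14/2)·(-0.541193 + (-0.312120)) = 1.489846
t=0.280000, u=1.489846:
  k1 = f(0.280000, 1.489846) = -0.359643
  k2 = f(0.420000, 1.439497) = -0.212150
  u ← 1.489846 + (0.14/2)·(-0.359643 + (-0.212150)) = 1.449821
u(0.42) ≈ 1.4498

1.4498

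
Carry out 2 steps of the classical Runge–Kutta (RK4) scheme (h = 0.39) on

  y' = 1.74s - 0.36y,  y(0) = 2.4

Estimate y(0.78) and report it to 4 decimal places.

RK4: k1 = f(s_n, y_n); k2 = f(s_n + h/2, y_n + (h/2)·k1); k3 = f(s_n + h/2, y_n + (h/2)·k2); k4 = f(s_n + h, y_n + h·k3); y_{n+1} = y_n + (h/6)·(k1 + 2k2 + 2k3 + k4).
s=0.000000, y=2.400000:
  k1 = f(0.000000, 2.400000) = -0.864000
  k2 = f(0.195000, 2.231520) = -0.464047
  k3 = f(0.195000, 2.309511) = -0.492124
  k4 = f(0.390000, 2.208072) = -0.116306
  y ← 2.400000 + (0.39/6)·(k1 + 2k2 + 2k3 + k4) = 2.211978
s=0.390000, y=2.211978:
  k1 = f(0.390000, 2.211978) = -0.117712
  k2 = f(0.585000, 2.189024) = 0.229851
  k3 = f(0.585000, 2.256799) = 0.205452
  k4 = f(0.780000, 2.292104) = 0.532042
  y ← 2.211978 + (0.39/6)·(k1 + 2k2 + 2k3 + k4) = 2.295499
y(0.78) ≈ 2.2955

2.2955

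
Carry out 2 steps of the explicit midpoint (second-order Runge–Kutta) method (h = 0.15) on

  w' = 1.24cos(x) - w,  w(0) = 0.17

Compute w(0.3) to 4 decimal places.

0.4413

Midpoint: k1 = f(x_n, w_n); k2 = f(x_n + h/2, w_n + (h/2)·k1); w_{n+1} = w_n + h·k2.
x=0.000000, w=0.170000:
  k1 = f(0.000000, 0.170000) = 1.070000
  k2 = f(0.075000, 0.250250) = 0.986264
  w ← 0.170000 + 0.15·0.986264 = 0.317940
x=0.150000, w=0.317940:
  k1 = f(0.150000, 0.317940) = 0.908137
  k2 = f(0.225000, 0.386050) = 0.822695
  w ← 0.317940 + 0.15·0.822695 = 0.441344
w(0.3) ≈ 0.4413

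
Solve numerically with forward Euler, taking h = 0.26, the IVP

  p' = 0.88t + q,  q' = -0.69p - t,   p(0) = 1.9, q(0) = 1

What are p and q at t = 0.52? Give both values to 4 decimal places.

2.3909, 0.2040

Euler on (p,q): p_{n+1} = p_n + h·p', q_{n+1} = q_n + h·q'.
0.000000: (1.900000, 1.000000); f=(1.000000, -1.311000) → (2.160000, 0.659140)
0.260000: (2.160000, 0.659140); f=(0.887940, -1.750400) → (2.390864, 0.204036)
(p(0.52), q(0.52)) ≈ (2.3909, 0.2040)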